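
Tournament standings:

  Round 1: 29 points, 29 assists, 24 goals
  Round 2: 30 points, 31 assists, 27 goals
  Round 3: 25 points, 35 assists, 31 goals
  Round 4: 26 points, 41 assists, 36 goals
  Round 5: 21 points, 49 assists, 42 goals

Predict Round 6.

Points: alternating steps +1, −5, +1, −5, …; 29, 30, 25, 26, 21 → 22.
Assists: differences are 2, 4, 6, … (increasing by 2 each time); 29, 31, 35, 41, 49 → 59.
Goals: differences are 3, 4, 5, … (increasing by 1 each time), so 24, 27, 31, 36, 42 → 49.
Combining the parts gives 22 points, 59 assists, 49 goals.

22 points, 59 assists, 49 goals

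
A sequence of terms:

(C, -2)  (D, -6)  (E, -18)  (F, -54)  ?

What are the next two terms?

(G, -162), (H, -486)

Letter goes C, D, E, F → G → H (letters move forward 1 place in the alphabet).
Second coordinate: -2, -6, -18, -54 → -162 → -486 (×3 each step).
So the next two terms are (G, -162) and (H, -486).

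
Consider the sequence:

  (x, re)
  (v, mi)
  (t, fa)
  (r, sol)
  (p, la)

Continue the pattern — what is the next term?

Letter: letters move back 2 places in the alphabet; x, v, t, r, p → n.
Note goes re, mi, fa, sol, la → ti (runs through the solfège scale do→ti).
Combining the parts gives (n, ti).

(n, ti)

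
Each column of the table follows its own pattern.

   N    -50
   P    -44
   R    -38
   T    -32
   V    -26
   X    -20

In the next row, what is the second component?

-14

For the second component, +6 each step: -50, -44, -38, -32, -26, -20 → -14.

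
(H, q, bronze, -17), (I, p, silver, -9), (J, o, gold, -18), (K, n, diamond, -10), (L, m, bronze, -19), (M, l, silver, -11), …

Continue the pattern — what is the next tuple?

First letter: letters move forward 1 place in the alphabet, so H, I, J, K, L, M → N.
Second letter goes q, p, o, n, m, l → k (letters move back 1 place in the alphabet).
Rank: repeats bronze → silver → gold → diamond, so bronze, silver, gold, diamond, bronze, silver → gold.
Fourth value: alternating steps +8, −9, +8, −9, …, so -17, -9, -18, -10, -19, -11 → -20.
Putting it together: (N, k, gold, -20).

(N, k, gold, -20)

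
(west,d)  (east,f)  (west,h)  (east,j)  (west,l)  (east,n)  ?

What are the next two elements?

Direction: west, east, west, east, west, east → west → east (alternates west ↔ east).
For the letter, letters move forward 2 places in the alphabet: d, f, h, j, l, n → p → r.
Putting the parts together: (west,p) and then (east,r).

(west,p), (east,r)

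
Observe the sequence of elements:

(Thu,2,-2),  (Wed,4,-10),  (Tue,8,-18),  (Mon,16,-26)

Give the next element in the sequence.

(Sun,32,-34)

Day goes Thu, Wed, Tue, Mon → Sun (runs backward through the weekdays Mon→Sun).
Second value: 2, 4, 8, 16 → 32 (×2 each step).
Third value goes -2, -10, -18, -26 → -34 (−8 each step).
Putting it together: (Sun,32,-34).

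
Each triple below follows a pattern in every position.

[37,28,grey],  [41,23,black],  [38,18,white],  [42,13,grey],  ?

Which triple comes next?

First coordinate — alternating steps +4, −3, +4, −3, …: 37, 41, 38, 42 → 39.
Second coordinate — −5 each step: 28, 23, 18, 13 → 8.
Shade: grey, black, white, grey → black (repeats grey → black → white).
So the next triple is [39,8,black].

[39,8,black]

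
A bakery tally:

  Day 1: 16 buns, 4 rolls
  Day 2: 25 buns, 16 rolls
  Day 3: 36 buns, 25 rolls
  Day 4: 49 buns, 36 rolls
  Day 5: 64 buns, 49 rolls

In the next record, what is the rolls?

Buns — perfect squares: 4², 5², 6², …: 16, 25, 36, 49, 64 → 81.
Rolls goes 4, 16, 25, 36, 49 → 64 (always the previous value of the buns).

64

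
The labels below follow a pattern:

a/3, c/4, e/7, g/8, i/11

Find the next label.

Letter: letters move forward 2 places in the alphabet; a, c, e, g, i → k.
Second component: 3, 4, 7, 8, 11 → 12 (alternating steps +1, +3, +1, +3, …).
Combining the parts gives k/12.

k/12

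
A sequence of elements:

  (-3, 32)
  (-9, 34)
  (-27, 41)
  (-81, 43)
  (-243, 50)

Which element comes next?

First entry goes -3, -9, -27, -81, -243 → -729 (×3 each step).
Second entry: alternating steps +2, +7, +2, +7, …; 32, 34, 41, 43, 50 → 52.
Putting it together: (-729, 52).

(-729, 52)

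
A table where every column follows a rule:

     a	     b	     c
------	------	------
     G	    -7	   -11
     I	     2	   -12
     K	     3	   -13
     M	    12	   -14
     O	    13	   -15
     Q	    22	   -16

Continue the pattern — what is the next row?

Column a: G, I, K, M, O, Q → S (letters move forward 2 places in the alphabet).
Column b — alternating steps +9, +1, +9, +1, …: -7, 2, 3, 12, 13, 22 → 23.
Column c: -11, -12, -13, -14, -15, -16 → -17 (−1 each step).
Combining the parts gives S  23  -17.

S  23  -17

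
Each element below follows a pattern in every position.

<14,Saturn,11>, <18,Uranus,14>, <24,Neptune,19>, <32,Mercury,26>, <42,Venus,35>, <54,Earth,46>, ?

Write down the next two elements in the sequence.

First part — differences are 4, 6, 8, … (increasing by 2 each time): 14, 18, 24, 32, 42, 54 → 68 → 84.
Planet: runs through the planets Mercury→Neptune; Saturn, Uranus, Neptune, Mercury, Venus, Earth → Mars → Jupiter.
For the third part, differences are 3, 5, 7, … (increasing by 2 each time): 11, 14, 19, 26, 35, 46 → 59 → 74.
So the next two elements are <68,Mars,59> and <84,Jupiter,74>.

<68,Mars,59>, <84,Jupiter,74>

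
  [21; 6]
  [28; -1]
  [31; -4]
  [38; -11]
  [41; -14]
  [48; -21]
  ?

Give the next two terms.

For the first coordinate, alternating steps +7, +3, +7, +3, …: 21, 28, 31, 38, 41, 48 → 51 → 58.
Second coordinate — together with the first coordinate always sums to 27: 6, -1, -4, -11, -14, -21 → -24 → -31.
So the next two terms are [51; -24] and [58; -31].

[51; -24], [58; -31]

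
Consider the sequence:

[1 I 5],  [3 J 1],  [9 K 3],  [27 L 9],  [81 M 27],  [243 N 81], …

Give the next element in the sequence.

First value — ×3 each step: 1, 3, 9, 27, 81, 243 → 729.
For the letter, letters move forward 1 place in the alphabet: I, J, K, L, M, N → O.
Third value — always the previous value of the first value: 5, 1, 3, 9, 27, 81 → 243.
So the next element is [729 O 243].

[729 O 243]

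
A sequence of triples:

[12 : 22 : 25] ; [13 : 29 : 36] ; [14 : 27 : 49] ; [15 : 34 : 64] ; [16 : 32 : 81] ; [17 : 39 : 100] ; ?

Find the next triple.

First entry: 12, 13, 14, 15, 16, 17 → 18 (+1 each step).
Second entry — alternating steps +7, −2, +7, −2, …: 22, 29, 27, 34, 32, 39 → 37.
Third entry: perfect squares: 5², 6², 7², …, so 25, 36, 49, 64, 81, 100 → 121.
Putting it together: [18 : 37 : 121].

[18 : 37 : 121]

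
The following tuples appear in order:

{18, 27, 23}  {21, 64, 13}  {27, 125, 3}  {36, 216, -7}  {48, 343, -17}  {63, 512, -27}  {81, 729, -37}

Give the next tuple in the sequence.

First component: differences are 3, 6, 9, … (increasing by 3 each time), so 18, 21, 27, 36, 48, 63, 81 → 102.
Second component: perfect cubes: 3³, 4³, 5³, …, so 27, 64, 125, 216, 343, 512, 729 → 1000.
Third component: 23, 13, 3, -7, -17, -27, -37 → -47 (−10 each step).
Putting it together: {102, 1000, -47}.

{102, 1000, -47}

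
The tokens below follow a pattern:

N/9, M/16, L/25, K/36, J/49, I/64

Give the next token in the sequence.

H/81

Letter — letters move back 1 place in the alphabet: N, M, L, K, J, I → H.
Second component — perfect squares: 3², 4², 5², …: 9, 16, 25, 36, 49, 64 → 81.
So the next token is H/81.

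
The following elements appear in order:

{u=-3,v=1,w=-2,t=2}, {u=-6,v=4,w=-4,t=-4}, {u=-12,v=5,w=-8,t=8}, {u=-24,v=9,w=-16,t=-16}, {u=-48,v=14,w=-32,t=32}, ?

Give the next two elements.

U — ×2 each step: -3, -6, -12, -24, -48 → -96 → -192.
V: each term is the sum of the two before it, so 1, 4, 5, 9, 14 → 23 → 37.
W: ×2 each step; -2, -4, -8, -16, -32 → -64 → -128.
T: ×(-2) each step; 2, -4, 8, -16, 32 → -64 → 128.
Putting the parts together: {u=-96,v=23,w=-64,t=-64} and then {u=-192,v=37,w=-128,t=128}.

{u=-96,v=23,w=-64,t=-64}, {u=-192,v=37,w=-128,t=128}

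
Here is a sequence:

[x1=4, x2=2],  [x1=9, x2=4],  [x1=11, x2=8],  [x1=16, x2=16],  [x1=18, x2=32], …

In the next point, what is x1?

X1: 4, 9, 11, 16, 18 → 23 (alternating steps +5, +2, +5, +2, …).

23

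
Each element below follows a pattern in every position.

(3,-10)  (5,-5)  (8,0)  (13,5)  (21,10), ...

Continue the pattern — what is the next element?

(34,15)

First slot goes 3, 5, 8, 13, 21 → 34 (each term is the sum of the two before it).
Second slot: +5 each step; -10, -5, 0, 5, 10 → 15.
Combining the parts gives (34,15).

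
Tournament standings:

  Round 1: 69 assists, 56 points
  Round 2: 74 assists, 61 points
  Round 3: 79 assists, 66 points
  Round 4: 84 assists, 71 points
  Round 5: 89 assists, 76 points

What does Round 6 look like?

94 assists, 81 points

Assists: 69, 74, 79, 84, 89 → 94 (+5 each step).
For the points, +5 each step: 56, 61, 66, 71, 76 → 81.
Putting it together: 94 assists, 81 points.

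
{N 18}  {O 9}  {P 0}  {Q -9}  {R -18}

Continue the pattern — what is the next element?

{S -27}

Letter — letters move forward 1 place in the alphabet: N, O, P, Q, R → S.
Second coordinate goes 18, 9, 0, -9, -18 → -27 (−9 each step).
So the next element is {S -27}.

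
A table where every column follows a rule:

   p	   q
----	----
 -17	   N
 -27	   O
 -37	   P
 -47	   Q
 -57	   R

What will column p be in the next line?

Column p: −10 each step, so -17, -27, -37, -47, -57 → -67.

-67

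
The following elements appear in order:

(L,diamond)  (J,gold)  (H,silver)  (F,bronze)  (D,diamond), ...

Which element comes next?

Letter: letters move back 2 places in the alphabet; L, J, H, F, D → B.
Rank — repeats diamond → gold → silver → bronze: diamond, gold, silver, bronze, diamond → gold.
Putting it together: (B,gold).

(B,gold)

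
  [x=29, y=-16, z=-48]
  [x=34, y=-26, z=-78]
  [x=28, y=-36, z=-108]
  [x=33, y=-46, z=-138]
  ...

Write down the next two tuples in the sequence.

[x=27, y=-56, z=-168], [x=32, y=-66, z=-198]

For the x, alternating steps +5, −6, +5, −6, …: 29, 34, 28, 33 → 27 → 32.
Y: −10 each step; -16, -26, -36, -46 → -56 → -66.
Z: -48, -78, -108, -138 → -168 → -198 (always 3 × the y).
Putting the parts together: [x=27, y=-56, z=-168] and then [x=32, y=-66, z=-198].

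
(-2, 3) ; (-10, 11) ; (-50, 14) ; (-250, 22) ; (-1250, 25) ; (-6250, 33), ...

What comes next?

First part — ×5 each step: -2, -10, -50, -250, -1250, -6250 → -31250.
Second part: 3, 11, 14, 22, 25, 33 → 36 (alternating steps +8, +3, +8, +3, …).
Putting it together: (-31250, 36).

(-31250, 36)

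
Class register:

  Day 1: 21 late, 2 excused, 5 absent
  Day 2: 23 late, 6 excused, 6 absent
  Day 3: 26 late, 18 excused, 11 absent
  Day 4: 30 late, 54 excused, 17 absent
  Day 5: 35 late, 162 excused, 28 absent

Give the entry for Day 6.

41 late, 486 excused, 45 absent

Late: differences are 2, 3, 4, … (increasing by 1 each time); 21, 23, 26, 30, 35 → 41.
Excused — ×3 each step: 2, 6, 18, 54, 162 → 486.
Absent goes 5, 6, 11, 17, 28 → 45 (each term is the sum of the two before it).
Combining the parts gives 41 late, 486 excused, 45 absent.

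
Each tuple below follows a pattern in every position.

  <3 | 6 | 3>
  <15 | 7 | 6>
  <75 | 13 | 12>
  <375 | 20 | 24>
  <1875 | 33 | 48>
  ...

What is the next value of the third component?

For the third component, ×2 each step: 3, 6, 12, 24, 48 → 96.

96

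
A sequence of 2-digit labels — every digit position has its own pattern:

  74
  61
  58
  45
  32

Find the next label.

For the first digit, −1 each step, mod 10: 7, 6, 5, 4, 3 → 2.
Second digit goes 4, 1, 8, 5, 2 → 9 (−3 each step, mod 10).
Putting it together: 29.

29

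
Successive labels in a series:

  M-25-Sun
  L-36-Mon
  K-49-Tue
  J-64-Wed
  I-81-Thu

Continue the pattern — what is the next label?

H-100-Fri

Letter goes M, L, K, J, I → H (letters move back 1 place in the alphabet).
Second component: perfect squares: 5², 6², 7², …, so 25, 36, 49, 64, 81 → 100.
Day: runs through the weekdays Mon→Sun; Sun, Mon, Tue, Wed, Thu → Fri.
Putting it together: H-100-Fri.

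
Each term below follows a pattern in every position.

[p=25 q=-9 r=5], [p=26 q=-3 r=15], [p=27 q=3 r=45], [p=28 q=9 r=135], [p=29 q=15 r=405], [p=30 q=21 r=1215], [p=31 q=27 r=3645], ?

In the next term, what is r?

R: ×3 each step, so 5, 15, 45, 135, 405, 1215, 3645 → 10935.

10935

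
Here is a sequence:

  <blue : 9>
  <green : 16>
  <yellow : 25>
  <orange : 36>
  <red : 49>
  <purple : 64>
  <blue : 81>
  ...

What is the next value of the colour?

For the colour, repeats blue → green → yellow → orange → red → purple: blue, green, yellow, orange, red, purple, blue → green.
Second entry: perfect squares: 3², 4², 5², …, so 9, 16, 25, 36, 49, 64, 81 → 100.

green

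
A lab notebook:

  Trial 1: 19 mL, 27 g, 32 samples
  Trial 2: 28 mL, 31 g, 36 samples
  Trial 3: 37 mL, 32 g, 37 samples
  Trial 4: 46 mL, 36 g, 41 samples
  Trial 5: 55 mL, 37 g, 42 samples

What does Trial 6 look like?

ML — +9 each step: 19, 28, 37, 46, 55 → 64.
G: 27, 31, 32, 36, 37 → 41 (alternating steps +4, +1, +4, +1, …).
Samples goes 32, 36, 37, 41, 42 → 46 (always 5 more than the g).
So the next line is 64 mL, 41 g, 46 samples.

64 mL, 41 g, 46 samples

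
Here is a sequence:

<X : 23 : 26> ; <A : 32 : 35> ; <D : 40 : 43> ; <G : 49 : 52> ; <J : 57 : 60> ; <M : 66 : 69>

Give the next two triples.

Letter goes X, A, D, G, J, M → P → S (letters move forward 3 places in the alphabet, wrapping Z→A).
Second slot — alternating steps +9, +8, +9, +8, …: 23, 32, 40, 49, 57, 66 → 74 → 83.
For the third slot, always 3 more than the second slot: 26, 35, 43, 52, 60, 69 → 77 → 86.
So the next two triples are <P : 74 : 77> and <S : 83 : 86>.

<P : 74 : 77>, <S : 83 : 86>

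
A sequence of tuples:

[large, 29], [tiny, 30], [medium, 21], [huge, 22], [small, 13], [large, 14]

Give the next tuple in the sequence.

Size: repeats large → tiny → medium → huge → small; large, tiny, medium, huge, small, large → tiny.
For the second coordinate, alternating steps +1, −9, +1, −9, …: 29, 30, 21, 22, 13, 14 → 5.
Combining the parts gives [tiny, 5].

[tiny, 5]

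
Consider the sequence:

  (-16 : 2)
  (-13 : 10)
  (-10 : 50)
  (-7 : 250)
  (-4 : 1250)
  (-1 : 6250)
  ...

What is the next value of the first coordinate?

First coordinate: +3 each step, so -16, -13, -10, -7, -4, -1 → 2.

2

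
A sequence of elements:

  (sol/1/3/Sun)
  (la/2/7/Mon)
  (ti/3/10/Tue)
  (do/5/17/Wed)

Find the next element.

(re/8/27/Thu)

Note: sol, la, ti, do → re (runs through the solfège scale do→ti).
Second value: 1, 2, 3, 5 → 8 (each term is the sum of the two before it).
Third value: each term is the sum of the two before it, so 3, 7, 10, 17 → 27.
Day: Sun, Mon, Tue, Wed → Thu (runs through the weekdays Mon→Sun).
So the next element is (re/8/27/Thu).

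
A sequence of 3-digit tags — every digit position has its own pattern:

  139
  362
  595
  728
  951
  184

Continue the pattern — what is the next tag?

317

First digit: +2 each step, mod 10; 1, 3, 5, 7, 9, 1 → 3.
Second digit — +3 each step, mod 10: 3, 6, 9, 2, 5, 8 → 1.
Third digit: +3 each step, mod 10, so 9, 2, 5, 8, 1, 4 → 7.
So the next tag is 317.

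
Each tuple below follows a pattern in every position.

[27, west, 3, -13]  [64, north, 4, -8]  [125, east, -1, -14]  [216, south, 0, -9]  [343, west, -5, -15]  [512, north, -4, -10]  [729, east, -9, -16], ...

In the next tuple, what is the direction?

south

Direction: repeats west → north → east → south, so west, north, east, south, west, north, east → south.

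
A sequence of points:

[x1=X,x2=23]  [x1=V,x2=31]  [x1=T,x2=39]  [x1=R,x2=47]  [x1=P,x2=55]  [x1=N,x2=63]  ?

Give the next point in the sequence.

X1 goes X, V, T, R, P, N → L (letters move back 2 places in the alphabet).
X2: +8 each step; 23, 31, 39, 47, 55, 63 → 71.
Putting it together: [x1=L,x2=71].

[x1=L,x2=71]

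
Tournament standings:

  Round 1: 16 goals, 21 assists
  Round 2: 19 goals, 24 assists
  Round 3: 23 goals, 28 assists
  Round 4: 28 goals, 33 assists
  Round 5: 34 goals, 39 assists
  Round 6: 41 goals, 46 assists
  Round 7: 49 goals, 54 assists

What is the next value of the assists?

For the goals, differences are 3, 4, 5, … (increasing by 1 each time): 16, 19, 23, 28, 34, 41, 49 → 58.
Assists: always 5 more than the goals, so 21, 24, 28, 33, 39, 46, 54 → 63.

63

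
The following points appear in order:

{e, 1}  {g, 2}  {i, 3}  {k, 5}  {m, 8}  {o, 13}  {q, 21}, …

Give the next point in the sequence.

For the letter, letters move forward 2 places in the alphabet: e, g, i, k, m, o, q → s.
For the second entry, each term is the sum of the two before it: 1, 2, 3, 5, 8, 13, 21 → 34.
Combining the parts gives {s, 34}.

{s, 34}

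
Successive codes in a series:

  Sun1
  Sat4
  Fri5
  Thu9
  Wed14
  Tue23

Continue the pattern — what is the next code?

Mon37

Day: runs backward through the weekdays Mon→Sun, so Sun, Sat, Fri, Thu, Wed, Tue → Mon.
Second component: each term is the sum of the two before it; 1, 4, 5, 9, 14, 23 → 37.
Putting it together: Mon37.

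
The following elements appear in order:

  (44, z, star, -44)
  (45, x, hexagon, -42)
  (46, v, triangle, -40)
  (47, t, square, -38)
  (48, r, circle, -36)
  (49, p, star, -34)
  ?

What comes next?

(50, n, hexagon, -32)

For the first entry, +1 each step: 44, 45, 46, 47, 48, 49 → 50.
For the letter, letters move back 2 places in the alphabet: z, x, v, t, r, p → n.
Shape: repeats star → hexagon → triangle → square → circle, so star, hexagon, triangle, square, circle, star → hexagon.
Fourth entry: +2 each step; -44, -42, -40, -38, -36, -34 → -32.
Putting it together: (50, n, hexagon, -32).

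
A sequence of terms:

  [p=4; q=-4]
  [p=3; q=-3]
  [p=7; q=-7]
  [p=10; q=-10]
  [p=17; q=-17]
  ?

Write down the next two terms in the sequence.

[p=27; q=-27], [p=44; q=-44]

P goes 4, 3, 7, 10, 17 → 27 → 44 (each term is the sum of the two before it).
For the q, always the negative of the p: -4, -3, -7, -10, -17 → -27 → -44.
Putting the parts together: [p=27; q=-27] and then [p=44; q=-44].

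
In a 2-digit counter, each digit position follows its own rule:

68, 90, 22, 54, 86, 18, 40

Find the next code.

First digit: +3 each step, mod 10; 6, 9, 2, 5, 8, 1, 4 → 7.
For the second digit, +2 each step, mod 10: 8, 0, 2, 4, 6, 8, 0 → 2.
Putting it together: 72.

72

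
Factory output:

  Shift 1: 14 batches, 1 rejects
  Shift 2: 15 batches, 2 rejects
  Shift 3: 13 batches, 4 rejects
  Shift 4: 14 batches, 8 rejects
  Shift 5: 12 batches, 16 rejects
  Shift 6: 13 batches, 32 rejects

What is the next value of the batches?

11

Batches goes 14, 15, 13, 14, 12, 13 → 11 (alternating steps +1, −2, +1, −2, …).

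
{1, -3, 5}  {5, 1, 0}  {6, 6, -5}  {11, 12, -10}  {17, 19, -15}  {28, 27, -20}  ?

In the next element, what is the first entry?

45

For the first entry, each term is the sum of the two before it: 1, 5, 6, 11, 17, 28 → 45.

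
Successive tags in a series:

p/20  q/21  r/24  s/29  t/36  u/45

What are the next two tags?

Letter: letters move forward 1 place in the alphabet; p, q, r, s, t, u → v → w.
For the second component, differences are 1, 3, 5, … (increasing by 2 each time): 20, 21, 24, 29, 36, 45 → 56 → 69.
Putting the parts together: v/56 and then w/69.

v/56, w/69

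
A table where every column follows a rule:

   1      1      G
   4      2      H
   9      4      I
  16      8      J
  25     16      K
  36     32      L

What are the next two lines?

First component — perfect squares: 1², 2², 3², …: 1, 4, 9, 16, 25, 36 → 49 → 64.
Second component goes 1, 2, 4, 8, 16, 32 → 64 → 128 (×2 each step).
Letter — letters move forward 1 place in the alphabet: G, H, I, J, K, L → M → N.
Putting the parts together: 49  64  M and then 64  128  N.

49  64  M; 64  128  N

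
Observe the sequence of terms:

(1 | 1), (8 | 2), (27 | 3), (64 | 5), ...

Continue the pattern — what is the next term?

(125 | 8)

First component goes 1, 8, 27, 64 → 125 (perfect cubes: 1³, 2³, 3³, …).
Second component: each term is the sum of the two before it, so 1, 2, 3, 5 → 8.
Combining the parts gives (125 | 8).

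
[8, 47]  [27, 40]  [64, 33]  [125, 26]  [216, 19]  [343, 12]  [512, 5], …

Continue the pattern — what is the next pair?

First entry: perfect cubes: 2³, 3³, 4³, …, so 8, 27, 64, 125, 216, 343, 512 → 729.
For the second entry, −7 each step: 47, 40, 33, 26, 19, 12, 5 → -2.
Combining the parts gives [729, -2].

[729, -2]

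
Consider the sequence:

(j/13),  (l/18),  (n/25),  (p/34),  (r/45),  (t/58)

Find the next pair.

(v/73)

Letter goes j, l, n, p, r, t → v (letters move forward 2 places in the alphabet).
Second part goes 13, 18, 25, 34, 45, 58 → 73 (differences are 5, 7, 9, … (increasing by 2 each time)).
Putting it together: (v/73).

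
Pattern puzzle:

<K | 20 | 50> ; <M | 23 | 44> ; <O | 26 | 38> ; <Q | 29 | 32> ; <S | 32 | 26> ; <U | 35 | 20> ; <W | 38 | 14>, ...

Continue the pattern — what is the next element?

<Y | 41 | 8>

Letter — letters move forward 2 places in the alphabet: K, M, O, Q, S, U, W → Y.
Second coordinate goes 20, 23, 26, 29, 32, 35, 38 → 41 (+3 each step).
Third coordinate goes 50, 44, 38, 32, 26, 20, 14 → 8 (−6 each step).
So the next element is <Y | 41 | 8>.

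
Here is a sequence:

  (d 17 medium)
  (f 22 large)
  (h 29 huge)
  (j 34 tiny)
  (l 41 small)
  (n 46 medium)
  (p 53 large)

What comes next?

(r 58 huge)

Letter: letters move forward 2 places in the alphabet; d, f, h, j, l, n, p → r.
Second component goes 17, 22, 29, 34, 41, 46, 53 → 58 (alternating steps +5, +7, +5, +7, …).
Size: repeats medium → large → huge → tiny → small, so medium, large, huge, tiny, small, medium, large → huge.
Putting it together: (r 58 huge).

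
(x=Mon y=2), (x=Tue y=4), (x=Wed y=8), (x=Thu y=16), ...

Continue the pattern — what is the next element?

(x=Fri y=32)

X: Mon, Tue, Wed, Thu → Fri (runs through the weekdays Mon→Sun).
For the y, ×2 each step: 2, 4, 8, 16 → 32.
So the next element is (x=Fri y=32).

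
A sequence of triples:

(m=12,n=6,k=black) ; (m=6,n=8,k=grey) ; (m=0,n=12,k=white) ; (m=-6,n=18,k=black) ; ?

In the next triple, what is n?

26

N: 6, 8, 12, 18 → 26 (differences are 2, 4, 6, … (increasing by 2 each time)).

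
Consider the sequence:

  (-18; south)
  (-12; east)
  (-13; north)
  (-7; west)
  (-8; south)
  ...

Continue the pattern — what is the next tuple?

First component: alternating steps +6, −1, +6, −1, …, so -18, -12, -13, -7, -8 → -2.
Direction — repeats south → east → north → west: south, east, north, west, south → east.
Putting it together: (-2; east).

(-2; east)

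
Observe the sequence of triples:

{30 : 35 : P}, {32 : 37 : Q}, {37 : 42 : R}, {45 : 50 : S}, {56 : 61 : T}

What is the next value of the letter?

Letter: P, Q, R, S, T → U (letters move forward 1 place in the alphabet).

U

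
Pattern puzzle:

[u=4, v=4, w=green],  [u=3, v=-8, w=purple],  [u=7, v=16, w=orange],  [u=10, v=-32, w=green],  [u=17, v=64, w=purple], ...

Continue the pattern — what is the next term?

U goes 4, 3, 7, 10, 17 → 27 (each term is the sum of the two before it).
V: 4, -8, 16, -32, 64 → -128 (×(-2) each step).
W: green, purple, orange, green, purple → orange (repeats green → purple → orange).
Combining the parts gives [u=27, v=-128, w=orange].

[u=27, v=-128, w=orange]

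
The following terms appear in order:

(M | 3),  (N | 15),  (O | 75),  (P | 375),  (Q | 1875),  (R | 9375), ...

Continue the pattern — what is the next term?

For the letter, letters move forward 1 place in the alphabet: M, N, O, P, Q, R → S.
Second entry: 3, 15, 75, 375, 1875, 9375 → 46875 (×5 each step).
Putting it together: (S | 46875).

(S | 46875)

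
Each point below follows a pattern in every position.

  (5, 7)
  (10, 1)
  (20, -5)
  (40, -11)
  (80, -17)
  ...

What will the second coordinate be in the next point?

First coordinate goes 5, 10, 20, 40, 80 → 160 (×2 each step).
Second coordinate: −6 each step, so 7, 1, -5, -11, -17 → -23.

-23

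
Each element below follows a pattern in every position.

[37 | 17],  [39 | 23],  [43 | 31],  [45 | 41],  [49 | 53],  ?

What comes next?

First entry: 37, 39, 43, 45, 49 → 51 (alternating steps +2, +4, +2, +4, …).
Second entry: 17, 23, 31, 41, 53 → 67 (differences are 6, 8, 10, … (increasing by 2 each time)).
So the next element is [51 | 67].

[51 | 67]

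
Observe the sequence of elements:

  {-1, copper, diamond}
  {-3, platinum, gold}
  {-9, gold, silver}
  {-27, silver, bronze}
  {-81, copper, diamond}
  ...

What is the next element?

{-243, platinum, gold}

First coordinate: ×3 each step; -1, -3, -9, -27, -81 → -243.
For the metal, repeats copper → platinum → gold → silver: copper, platinum, gold, silver, copper → platinum.
For the rank, repeats diamond → gold → silver → bronze: diamond, gold, silver, bronze, diamond → gold.
So the next element is {-243, platinum, gold}.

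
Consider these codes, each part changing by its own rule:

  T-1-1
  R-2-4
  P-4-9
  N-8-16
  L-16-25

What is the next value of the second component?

For the second component, ×2 each step: 1, 2, 4, 8, 16 → 32.

32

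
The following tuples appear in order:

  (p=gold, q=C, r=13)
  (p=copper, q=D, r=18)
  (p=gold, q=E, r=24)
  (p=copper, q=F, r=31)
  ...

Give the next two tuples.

(p=gold, q=G, r=39), (p=copper, q=H, r=48)

P: alternates gold ↔ copper, so gold, copper, gold, copper → gold → copper.
Q: letters move forward 1 place in the alphabet; C, D, E, F → G → H.
R — differences are 5, 6, 7, … (increasing by 1 each time): 13, 18, 24, 31 → 39 → 48.
Putting the parts together: (p=gold, q=G, r=39) and then (p=copper, q=H, r=48).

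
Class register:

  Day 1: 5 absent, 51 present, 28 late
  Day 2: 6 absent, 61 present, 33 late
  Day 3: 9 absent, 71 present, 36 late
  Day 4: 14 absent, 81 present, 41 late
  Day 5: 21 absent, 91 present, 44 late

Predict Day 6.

30 absent, 101 present, 49 late

Absent: differences are 1, 3, 5, … (increasing by 2 each time), so 5, 6, 9, 14, 21 → 30.
Present goes 51, 61, 71, 81, 91 → 101 (+10 each step).
Late: alternating steps +5, +3, +5, +3, …, so 28, 33, 36, 41, 44 → 49.
So the next line is 30 absent, 101 present, 49 late.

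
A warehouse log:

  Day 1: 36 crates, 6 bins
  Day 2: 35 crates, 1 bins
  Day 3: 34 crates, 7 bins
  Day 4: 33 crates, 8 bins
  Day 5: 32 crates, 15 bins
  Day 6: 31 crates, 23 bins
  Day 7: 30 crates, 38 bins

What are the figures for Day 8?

Crates: −1 each step; 36, 35, 34, 33, 32, 31, 30 → 29.
Bins — each term is the sum of the two before it: 6, 1, 7, 8, 15, 23, 38 → 61.
Putting it together: 29 crates, 61 bins.

29 crates, 61 bins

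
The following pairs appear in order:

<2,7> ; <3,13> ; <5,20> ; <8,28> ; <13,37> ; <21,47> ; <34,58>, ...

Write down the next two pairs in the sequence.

<55,70>, <89,83>

First component — each term is the sum of the two before it: 2, 3, 5, 8, 13, 21, 34 → 55 → 89.
Second component: differences are 6, 7, 8, … (increasing by 1 each time), so 7, 13, 20, 28, 37, 47, 58 → 70 → 83.
Putting the parts together: <55,70> and then <89,83>.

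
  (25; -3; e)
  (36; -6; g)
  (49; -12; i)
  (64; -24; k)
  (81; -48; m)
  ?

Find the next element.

First value goes 25, 36, 49, 64, 81 → 100 (perfect squares: 5², 6², 7², …).
Second value: ×2 each step, so -3, -6, -12, -24, -48 → -96.
Letter: letters move forward 2 places in the alphabet, so e, g, i, k, m → o.
Putting it together: (100; -96; o).

(100; -96; o)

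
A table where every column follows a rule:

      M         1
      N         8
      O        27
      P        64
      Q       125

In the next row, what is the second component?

Second component: 1, 8, 27, 64, 125 → 216 (perfect cubes: 1³, 2³, 3³, …).

216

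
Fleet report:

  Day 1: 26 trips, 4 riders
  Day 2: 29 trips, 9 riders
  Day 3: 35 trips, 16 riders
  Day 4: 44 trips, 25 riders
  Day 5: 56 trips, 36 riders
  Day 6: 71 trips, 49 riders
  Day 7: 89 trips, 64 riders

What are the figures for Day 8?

Trips — differences are 3, 6, 9, … (increasing by 3 each time): 26, 29, 35, 44, 56, 71, 89 → 110.
Riders: perfect squares: 2², 3², 4², …; 4, 9, 16, 25, 36, 49, 64 → 81.
So the next record is 110 trips, 81 riders.

110 trips, 81 riders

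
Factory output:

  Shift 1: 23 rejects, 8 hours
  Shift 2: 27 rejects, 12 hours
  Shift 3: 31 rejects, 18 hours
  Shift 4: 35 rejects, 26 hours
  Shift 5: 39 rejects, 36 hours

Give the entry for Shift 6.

43 rejects, 48 hours

Rejects goes 23, 27, 31, 35, 39 → 43 (+4 each step).
Hours goes 8, 12, 18, 26, 36 → 48 (differences are 4, 6, 8, … (increasing by 2 each time)).
Putting it together: 43 rejects, 48 hours.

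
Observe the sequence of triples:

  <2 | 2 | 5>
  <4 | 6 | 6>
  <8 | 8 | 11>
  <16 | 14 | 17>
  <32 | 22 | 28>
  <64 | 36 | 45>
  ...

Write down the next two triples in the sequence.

<128 | 58 | 73>, <256 | 94 | 118>

First component — ×2 each step: 2, 4, 8, 16, 32, 64 → 128 → 256.
For the second component, each term is the sum of the two before it: 2, 6, 8, 14, 22, 36 → 58 → 94.
Third component — each term is the sum of the two before it: 5, 6, 11, 17, 28, 45 → 73 → 118.
So the next two triples are <128 | 58 | 73> and <256 | 94 | 118>.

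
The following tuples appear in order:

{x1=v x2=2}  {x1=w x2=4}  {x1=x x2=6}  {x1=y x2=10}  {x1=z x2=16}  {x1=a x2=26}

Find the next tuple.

X1 — letters move forward 1 place in the alphabet, wrapping Z→A: v, w, x, y, z, a → b.
For the x2, each term is the sum of the two before it: 2, 4, 6, 10, 16, 26 → 42.
So the next tuple is {x1=b x2=42}.

{x1=b x2=42}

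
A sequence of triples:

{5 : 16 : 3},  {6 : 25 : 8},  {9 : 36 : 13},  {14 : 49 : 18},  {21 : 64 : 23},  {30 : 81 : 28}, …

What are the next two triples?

First slot — differences are 1, 3, 5, … (increasing by 2 each time): 5, 6, 9, 14, 21, 30 → 41 → 54.
For the second slot, perfect squares: 4², 5², 6², …: 16, 25, 36, 49, 64, 81 → 100 → 121.
For the third slot, +5 each step: 3, 8, 13, 18, 23, 28 → 33 → 38.
So the next two triples are {41 : 100 : 33} and {54 : 121 : 38}.

{41 : 100 : 33}, {54 : 121 : 38}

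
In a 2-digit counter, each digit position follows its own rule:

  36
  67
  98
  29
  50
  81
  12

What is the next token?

For the first digit, +3 each step, mod 10: 3, 6, 9, 2, 5, 8, 1 → 4.
Second digit: 6, 7, 8, 9, 0, 1, 2 → 3 (+1 each step, mod 10).
Putting it together: 43.

43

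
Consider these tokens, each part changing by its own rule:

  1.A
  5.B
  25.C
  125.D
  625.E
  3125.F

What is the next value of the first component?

For the first component, ×5 each step: 1, 5, 25, 125, 625, 3125 → 15625.

15625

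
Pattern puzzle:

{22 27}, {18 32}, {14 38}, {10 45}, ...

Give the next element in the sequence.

First slot: 22, 18, 14, 10 → 6 (−4 each step).
Second slot goes 27, 32, 38, 45 → 53 (differences are 5, 6, 7, … (increasing by 1 each time)).
So the next element is {6 53}.

{6 53}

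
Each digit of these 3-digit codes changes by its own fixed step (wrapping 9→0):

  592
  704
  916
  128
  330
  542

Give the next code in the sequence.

754

First digit: +2 each step, mod 10, so 5, 7, 9, 1, 3, 5 → 7.
Second digit goes 9, 0, 1, 2, 3, 4 → 5 (+1 each step, mod 10).
For the third digit, +2 each step, mod 10: 2, 4, 6, 8, 0, 2 → 4.
Combining the parts gives 754.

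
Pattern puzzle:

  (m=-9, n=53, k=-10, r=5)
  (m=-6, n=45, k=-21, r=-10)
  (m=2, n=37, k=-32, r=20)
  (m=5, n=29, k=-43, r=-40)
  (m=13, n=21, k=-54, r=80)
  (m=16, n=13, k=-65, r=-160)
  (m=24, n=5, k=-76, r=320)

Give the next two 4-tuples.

M: alternating steps +3, +8, +3, +8, …, so -9, -6, 2, 5, 13, 16, 24 → 27 → 35.
For the n, −8 each step: 53, 45, 37, 29, 21, 13, 5 → -3 → -11.
For the k, −11 each step: -10, -21, -32, -43, -54, -65, -76 → -87 → -98.
R: ×(-2) each step; 5, -10, 20, -40, 80, -160, 320 → -640 → 1280.
Putting the parts together: (m=27, n=-3, k=-87, r=-640) and then (m=35, n=-11, k=-98, r=1280).

(m=27, n=-3, k=-87, r=-640), (m=35, n=-11, k=-98, r=1280)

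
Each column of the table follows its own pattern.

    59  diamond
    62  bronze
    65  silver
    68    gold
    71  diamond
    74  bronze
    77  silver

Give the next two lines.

For the first component, +3 each step: 59, 62, 65, 68, 71, 74, 77 → 80 → 83.
Rank: repeats diamond → bronze → silver → gold, so diamond, bronze, silver, gold, diamond, bronze, silver → gold → diamond.
Putting the parts together: 80  gold and then 83  diamond.

80  gold; 83  diamond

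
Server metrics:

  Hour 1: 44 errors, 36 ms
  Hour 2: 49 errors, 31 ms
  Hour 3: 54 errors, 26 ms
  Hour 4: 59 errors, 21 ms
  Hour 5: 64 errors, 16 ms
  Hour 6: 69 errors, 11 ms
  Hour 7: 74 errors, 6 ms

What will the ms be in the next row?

1

Errors: +5 each step; 44, 49, 54, 59, 64, 69, 74 → 79.
Ms: together with the errors always sums to 80; 36, 31, 26, 21, 16, 11, 6 → 1.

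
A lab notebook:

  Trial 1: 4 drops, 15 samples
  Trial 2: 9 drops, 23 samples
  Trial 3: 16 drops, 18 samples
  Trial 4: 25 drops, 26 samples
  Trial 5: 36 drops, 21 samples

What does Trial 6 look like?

49 drops, 29 samples

Drops — perfect squares: 2², 3², 4², …: 4, 9, 16, 25, 36 → 49.
For the samples, alternating steps +8, −5, +8, −5, …: 15, 23, 18, 26, 21 → 29.
So the next line is 49 drops, 29 samples.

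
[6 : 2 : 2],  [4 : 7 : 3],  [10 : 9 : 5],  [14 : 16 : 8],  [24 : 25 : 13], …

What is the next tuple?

[38 : 41 : 21]

First value: 6, 4, 10, 14, 24 → 38 (each term is the sum of the two before it).
Second value: 2, 7, 9, 16, 25 → 41 (each term is the sum of the two before it).
Third value: each term is the sum of the two before it; 2, 3, 5, 8, 13 → 21.
So the next tuple is [38 : 41 : 21].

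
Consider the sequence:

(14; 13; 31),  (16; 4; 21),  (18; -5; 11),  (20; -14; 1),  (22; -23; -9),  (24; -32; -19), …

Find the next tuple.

First entry goes 14, 16, 18, 20, 22, 24 → 26 (+2 each step).
Second entry goes 13, 4, -5, -14, -23, -32 → -41 (−9 each step).
Third entry: −10 each step, so 31, 21, 11, 1, -9, -19 → -29.
Putting it together: (26; -41; -29).

(26; -41; -29)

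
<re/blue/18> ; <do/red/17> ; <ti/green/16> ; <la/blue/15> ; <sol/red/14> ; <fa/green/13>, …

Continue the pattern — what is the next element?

<mi/blue/12>

Note: runs backward through the solfège scale do→ti, so re, do, ti, la, sol, fa → mi.
Colour: repeats blue → red → green, so blue, red, green, blue, red, green → blue.
Third coordinate: −1 each step, so 18, 17, 16, 15, 14, 13 → 12.
So the next element is <mi/blue/12>.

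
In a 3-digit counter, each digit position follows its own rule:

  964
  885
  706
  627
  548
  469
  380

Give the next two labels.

First digit: 9, 8, 7, 6, 5, 4, 3 → 2 → 1 (−1 each step, mod 10).
Second digit — +2 each step, mod 10: 6, 8, 0, 2, 4, 6, 8 → 0 → 2.
Third digit — +1 each step, mod 10: 4, 5, 6, 7, 8, 9, 0 → 1 → 2.
So the next two labels are 201 and 122.

201 then 122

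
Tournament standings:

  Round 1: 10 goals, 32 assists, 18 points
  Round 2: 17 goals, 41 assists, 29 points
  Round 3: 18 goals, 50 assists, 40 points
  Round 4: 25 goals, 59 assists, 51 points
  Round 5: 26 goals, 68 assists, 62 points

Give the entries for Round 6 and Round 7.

Goals: alternating steps +7, +1, +7, +1, …; 10, 17, 18, 25, 26 → 33 → 34.
Assists: +9 each step, so 32, 41, 50, 59, 68 → 77 → 86.
Points: +11 each step; 18, 29, 40, 51, 62 → 73 → 84.
So the next two records are 33 goals, 77 assists, 73 points and 34 goals, 86 assists, 84 points.

33 goals, 77 assists, 73 points; 34 goals, 86 assists, 84 points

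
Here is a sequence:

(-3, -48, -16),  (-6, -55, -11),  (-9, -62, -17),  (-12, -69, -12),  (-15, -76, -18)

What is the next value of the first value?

First value goes -3, -6, -9, -12, -15 → -18 (−3 each step).

-18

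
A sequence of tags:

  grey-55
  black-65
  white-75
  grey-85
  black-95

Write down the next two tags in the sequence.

Shade: grey, black, white, grey, black → white → grey (repeats grey → black → white).
For the second component, +10 each step: 55, 65, 75, 85, 95 → 105 → 115.
Putting the parts together: white-105 and then grey-115.

white-105 then grey-115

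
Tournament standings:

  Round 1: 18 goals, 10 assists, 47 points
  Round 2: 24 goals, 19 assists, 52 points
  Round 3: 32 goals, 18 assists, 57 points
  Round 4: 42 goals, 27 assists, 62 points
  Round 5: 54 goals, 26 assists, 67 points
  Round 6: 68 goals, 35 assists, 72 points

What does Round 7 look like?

Goals: differences are 6, 8, 10, … (increasing by 2 each time), so 18, 24, 32, 42, 54, 68 → 84.
Assists: 10, 19, 18, 27, 26, 35 → 34 (alternating steps +9, −1, +9, −1, …).
Points: +5 each step, so 47, 52, 57, 62, 67, 72 → 77.
Combining the parts gives 84 goals, 34 assists, 77 points.

84 goals, 34 assists, 77 points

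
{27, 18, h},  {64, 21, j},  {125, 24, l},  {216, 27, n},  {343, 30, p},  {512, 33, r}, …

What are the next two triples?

First value goes 27, 64, 125, 216, 343, 512 → 729 → 1000 (perfect cubes: 3³, 4³, 5³, …).
Second value: +3 each step; 18, 21, 24, 27, 30, 33 → 36 → 39.
For the letter, letters move forward 2 places in the alphabet: h, j, l, n, p, r → t → v.
Putting the parts together: {729, 36, t} and then {1000, 39, v}.

{729, 36, t}, {1000, 39, v}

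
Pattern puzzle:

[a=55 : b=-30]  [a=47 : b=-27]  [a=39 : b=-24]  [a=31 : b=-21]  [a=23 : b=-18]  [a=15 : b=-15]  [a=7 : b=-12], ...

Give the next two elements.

A goes 55, 47, 39, 31, 23, 15, 7 → -1 → -9 (−8 each step).
B goes -30, -27, -24, -21, -18, -15, -12 → -9 → -6 (+3 each step).
So the next two elements are [a=-1 : b=-9] and [a=-9 : b=-6].

[a=-1 : b=-9], [a=-9 : b=-6]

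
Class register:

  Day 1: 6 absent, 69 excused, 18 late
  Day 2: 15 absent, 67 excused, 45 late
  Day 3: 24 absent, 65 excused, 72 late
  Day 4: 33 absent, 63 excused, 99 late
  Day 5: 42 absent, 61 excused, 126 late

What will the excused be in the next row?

Excused: 69, 67, 65, 63, 61 → 59 (−2 each step).

59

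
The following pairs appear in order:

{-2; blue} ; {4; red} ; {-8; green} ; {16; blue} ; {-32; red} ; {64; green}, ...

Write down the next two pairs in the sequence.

{-128; blue}, {256; red}

First coordinate: ×(-2) each step, so -2, 4, -8, 16, -32, 64 → -128 → 256.
For the colour, repeats blue → red → green: blue, red, green, blue, red, green → blue → red.
Putting the parts together: {-128; blue} and then {256; red}.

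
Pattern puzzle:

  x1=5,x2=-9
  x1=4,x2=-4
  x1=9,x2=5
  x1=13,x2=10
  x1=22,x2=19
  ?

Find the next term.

For the x1, each term is the sum of the two before it: 5, 4, 9, 13, 22 → 35.
X2: -9, -4, 5, 10, 19 → 24 (alternating steps +5, +9, +5, +9, …).
Putting it together: x1=35,x2=24.

x1=35,x2=24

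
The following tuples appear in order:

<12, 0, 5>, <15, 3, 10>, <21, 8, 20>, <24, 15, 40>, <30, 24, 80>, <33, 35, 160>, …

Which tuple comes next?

<39, 48, 320>

First component: 12, 15, 21, 24, 30, 33 → 39 (alternating steps +3, +6, +3, +6, …).
Second component: 0, 3, 8, 15, 24, 35 → 48 (differences are 3, 5, 7, … (increasing by 2 each time)).
For the third component, ×2 each step: 5, 10, 20, 40, 80, 160 → 320.
Putting it together: <39, 48, 320>.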